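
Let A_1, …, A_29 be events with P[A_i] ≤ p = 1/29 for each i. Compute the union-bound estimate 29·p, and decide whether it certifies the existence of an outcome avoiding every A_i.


Union bound: P[∪_{i=1}^{29} A_i] ≤ Σ_i P[A_i] ≤ 29·p = 29·(1/29) = 1.
Numerically: 1 ≈ 1.000000.
Is 1 < 1? NO.
Since the bound 1 is ≥ 1, the union bound is uninformative here; it does NOT by itself certify existence.

29·p = 1 ≈ 1.000000; existence NOT certified by the union bound.


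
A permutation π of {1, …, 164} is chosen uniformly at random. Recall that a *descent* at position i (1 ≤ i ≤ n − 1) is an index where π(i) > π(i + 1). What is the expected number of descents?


Write X = Σ X_I over i = 1, …, 163, with X_I the indicator of one descent.
There are 163 indicators.
For each fixed i, the pair (π(i), π(i+1)) is a uniformly random ordered pair of distinct values from {1, …, 164}; by symmetry P[π(i) > π(i+1)] = 1/2.
By linearity: E[X] = 163 · (1/2) = (164 − 1) · (1/2) = 163/2 ≈ 81.500000.

E[X] = 163/2 = 81.500000.


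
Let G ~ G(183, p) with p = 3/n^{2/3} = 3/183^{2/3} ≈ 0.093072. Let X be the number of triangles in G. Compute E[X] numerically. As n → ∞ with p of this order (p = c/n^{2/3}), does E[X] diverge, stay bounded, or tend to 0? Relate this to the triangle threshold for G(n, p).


Number of potential triangles: C(183, 3) = 1004731.
Each occurs with probability p³ ≈ (0.093072)³ ≈ 8.0623488e-04.
By linearity: E[X] = C(183, 3)·p³ ≈ 1004731 · 8.0623488e-04 ≈ 810.04918.
Since α = 2/3 < 1, p = c/n^{2/3} ≫ 1/n is above the triangle threshold p ~ 1/n. Asymptotically E[X] ~ (c³/6)·n^{3(1−α)} = (3³/6)·n^{1} → ∞; triangles are abundant w.h.p.

E[X] ≈ 810.04918; in regime p = Θ(1/n^{2/3}) E[X] diverges (above the triangle threshold p ~ 1/n).


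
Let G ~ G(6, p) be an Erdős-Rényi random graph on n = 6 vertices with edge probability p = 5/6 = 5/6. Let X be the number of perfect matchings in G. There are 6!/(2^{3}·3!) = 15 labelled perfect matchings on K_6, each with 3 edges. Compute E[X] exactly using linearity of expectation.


K_6 has 6!/(2^{3}·3!) = 15 labelled perfect matchings.
For each such perfect matching H, let X_H = 1 if all 3 edges of H are present in G. Then P[X_H = 1] = p^{3} = (5/6)^{3} = 125/216.
Summing the indicators: E[X] = Σ_H E[X_H] = 15 · p^{3} = 15 · 125/216 = 625/72.
Numerically: E[X] ≈ 8.681.

E[X] = 15 · (5/6)^{3} = 625/72 ≈ 8.681.


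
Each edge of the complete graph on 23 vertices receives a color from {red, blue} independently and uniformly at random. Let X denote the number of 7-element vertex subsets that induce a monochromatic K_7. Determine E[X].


Let X = Σ_S X_S over the C(23, 7) = 245157 subsets S of size 7, where X_S = 1 if the K_7 on S is monochromatic.
For a fixed S, the K_7 on S has C(7, 2) = 21 edges. P[all 21 edges red] = (1/2)^21, and likewise for blue, so P[monochromatic] = 2·(1/2)^21 = 2^{1 − 21} = 1/1048576.
Summing: E[X] = C(23, 7) · 2^{1 − 21} = 245157 · 1/1048576 = 245157/1048576.
Numerically: E[X] ≈ 0.2338.

E[X] = C(23,7)·2^(1−C(7,2)) = 245157/1048576 ≈ 0.2338.


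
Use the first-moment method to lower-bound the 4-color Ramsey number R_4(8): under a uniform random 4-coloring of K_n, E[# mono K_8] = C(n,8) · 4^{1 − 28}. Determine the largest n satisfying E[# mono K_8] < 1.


We need C(n, 8) · 4^{1 − 28} < 1, i.e. C(n, 8) < 4^{28 − 1} = 18014398509481984.
Check values of n near the boundary:
  n = 403: C(403, 8) = 16090020602228430; 16090020602228430 < 18014398509481984? YES
  n = 404: C(404, 8) = 16415071523485570; 16415071523485570 < 18014398509481984? YES
  n = 405: C(405, 8) = 16745853821188050; 16745853821188050 < 18014398509481984? YES
  n = 406: C(406, 8) = 17082453897995850; 17082453897995850 < 18014398509481984? YES
  n = 407: C(407, 8) = 17424959239309050; 17424959239309050 < 18014398509481984? YES
  n = 408: C(408, 8) = 17773458424095231; 17773458424095231 < 18014398509481984? YES
  n = 409: C(409, 8) = 18128041135797879; 18128041135797879 < 18014398509481984? NO
The largest n with C(n, 8) < 18014398509481984 is n = 408 (where E[X] = 17773458424095231/18014398509481984 ≈ 0.98663). Hence R_4(8) > 408, i.e. R_4(8) ≥ 409.

Largest n = 408; hence R_4(8) > 408.


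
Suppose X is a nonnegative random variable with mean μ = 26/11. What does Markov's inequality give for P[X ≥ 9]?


μ = E[X] = 26/11, a = 9.
Markov: P[X ≥ 9] ≤ μ/a = (26/11)/9 = 26/99.
Numerically: ≈ 0.263.
(Since a = 9 > μ = 2.364, the bound 26/99 is < 1 and informative.)

P[X ≥ 9] ≤ 26/99 ≈ 0.263.


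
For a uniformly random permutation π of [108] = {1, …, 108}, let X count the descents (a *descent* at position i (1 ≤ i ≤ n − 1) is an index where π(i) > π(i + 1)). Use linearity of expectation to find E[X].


Write X = Σ X_I over i = 1, …, 107, with X_I the indicator of one descent.
There are 107 indicators.
For each fixed i, the pair (π(i), π(i+1)) is a uniformly random ordered pair of distinct values from {1, …, 108}; by symmetry P[π(i) > π(i+1)] = 1/2.
By linearity: E[X] = 107 · (1/2) = (108 − 1) · (1/2) = 107/2 ≈ 53.5000.

E[X] = 107/2 = 53.5000.


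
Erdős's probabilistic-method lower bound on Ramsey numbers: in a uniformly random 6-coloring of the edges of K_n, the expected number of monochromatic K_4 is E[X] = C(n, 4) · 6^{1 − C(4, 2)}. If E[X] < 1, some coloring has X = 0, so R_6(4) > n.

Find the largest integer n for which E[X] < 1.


We need C(n, 4) · 6^{1 − 6} < 1, i.e. C(n, 4) < 6^{6 − 1} = 7776.
Check values of n near the boundary:
  n = 16: C(16, 4) = 1820; 1820 < 7776? YES
  n = 17: C(17, 4) = 2380; 2380 < 7776? YES
  n = 18: C(18, 4) = 3060; 3060 < 7776? YES
  n = 19: C(19, 4) = 3876; 3876 < 7776? YES
  n = 20: C(20, 4) = 4845; 4845 < 7776? YES
  n = 21: C(21, 4) = 5985; 5985 < 7776? YES
  n = 22: C(22, 4) = 7315; 7315 < 7776? YES
  n = 23: C(23, 4) = 8855; 8855 < 7776? NO
  n = 24: C(24, 4) = 10626; 10626 < 7776? NO
  n = 25: C(25, 4) = 12650; 12650 < 7776? NO
The largest n with C(n, 4) < 7776 is n = 22 (where E[X] = 7315/7776 ≈ 0.940715). Hence R_6(4) > 22, i.e. R_6(4) ≥ 23.

Largest n = 22; hence R_6(4) > 22.


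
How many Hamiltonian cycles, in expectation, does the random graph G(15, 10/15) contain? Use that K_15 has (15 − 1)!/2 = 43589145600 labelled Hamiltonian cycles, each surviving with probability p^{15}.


K_15 has (15 − 1)!/2 = 43589145600 labelled Hamiltonian cycles.
For each such Hamiltonian cycle H, let X_H = 1 if all 15 edges of H are present in G. Then P[X_H = 1] = p^{15} = (2/3)^{15} = 32768/14348907.
By linearity: E[X] = Σ_H E[X_H] = 43589145600 · p^{15} = 43589145600 · 32768/14348907 = 5877897625600/59049.
Numerically: E[X] ≈ 9.9543e+07.

E[X] = 43589145600 · (2/3)^{15} = 5877897625600/59049 ≈ 9.9543e+07.


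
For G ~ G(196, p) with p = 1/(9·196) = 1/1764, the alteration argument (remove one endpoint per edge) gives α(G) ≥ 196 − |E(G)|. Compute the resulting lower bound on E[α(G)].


E[|E(G)|] = C(196, 2)·p = 19110 · (1/1764) = 65/6.
E[α(G)] ≥ n − E[|E(G)|] = 196 − 65/6 = 1111/6.
Numerically: ≈ 185.167.
(This is only a lower bound; the true E[α(G)] may be larger.)

E[α(G)] ≥ 1111/6 ≈ 185.167.


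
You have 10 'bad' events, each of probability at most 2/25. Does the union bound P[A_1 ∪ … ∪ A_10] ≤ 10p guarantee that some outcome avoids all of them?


Union bound: P[∪_{i=1}^{10} A_i] ≤ Σ_i P[A_i] ≤ 10·p = 10·(2/25) = 4/5.
Numerically: 4/5 ≈ 0.800000.
Is 4/5 < 1? YES.
Since P[∪ A_i] ≤ 4/5 < 1, the complement has P[∩ A_i^c] ≥ 1 − 4/5 = 1/5 > 0, so some outcome avoids every A_i.

10·p = 4/5 ≈ 0.800000; existence CERTIFIED by the union bound.


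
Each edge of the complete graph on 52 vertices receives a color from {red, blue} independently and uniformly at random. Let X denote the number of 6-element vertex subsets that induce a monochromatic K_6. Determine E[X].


Let X = Σ_S X_S over the C(52, 6) = 20358520 subsets S of size 6, where X_S = 1 if the K_6 on S is monochromatic.
For a fixed S, the K_6 on S has C(6, 2) = 15 edges. P[all 15 edges red] = (1/2)^15, and likewise for blue, so P[monochromatic] = 2·(1/2)^15 = 2^{1 − 15} = 1/16384.
By linearity of expectation: E[X] = C(52, 6) · 2^{1 − 15} = 20358520 · 1/16384 = 2544815/2048.
Numerically: E[X] ≈ 1242.5854.

E[X] = C(52,6)·2^(1−C(6,2)) = 2544815/2048 ≈ 1242.5854.


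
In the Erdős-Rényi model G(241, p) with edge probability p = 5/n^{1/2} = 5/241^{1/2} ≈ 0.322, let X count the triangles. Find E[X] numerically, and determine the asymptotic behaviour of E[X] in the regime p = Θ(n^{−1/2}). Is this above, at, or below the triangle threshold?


Number of potential triangles: C(241, 3) = 2303960.
Each occurs with probability p³ ≈ (0.322)³ ≈ 3.34106e-02.
By linearity: E[X] = C(241, 3)·p³ ≈ 2303960 · 3.34106e-02 ≈ 76976.717.
Since α = 1/2 < 1, p = c/n^{1/2} ≫ 1/n is above the triangle threshold p ~ 1/n. Asymptotically E[X] ~ (c³/6)·n^{3(1−α)} = (5³/6)·n^{1.5} → ∞; triangles are abundant w.h.p.

E[X] ≈ 76976.717; in regime p = Θ(1/n^{1/2}) E[X] diverges (above the triangle threshold p ~ 1/n).


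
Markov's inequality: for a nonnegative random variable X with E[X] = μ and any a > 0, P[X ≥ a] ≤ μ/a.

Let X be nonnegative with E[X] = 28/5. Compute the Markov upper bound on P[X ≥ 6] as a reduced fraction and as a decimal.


μ = E[X] = 28/5, a = 6.
Markov: P[X ≥ 6] ≤ μ/a = (28/5)/6 = 14/15.
Numerically: ≈ 0.93333.
(Since a = 6 > μ = 5.60000, the bound 14/15 is < 1 and informative.)

P[X ≥ 6] ≤ 14/15 ≈ 0.93333.


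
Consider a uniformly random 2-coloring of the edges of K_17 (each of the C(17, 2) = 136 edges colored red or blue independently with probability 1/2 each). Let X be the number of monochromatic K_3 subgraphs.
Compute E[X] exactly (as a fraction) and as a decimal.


Let X = Σ_S X_S over the C(17, 3) = 680 subsets S of size 3, where X_S = 1 if the K_3 on S is monochromatic.
For a fixed S, the K_3 on S has C(3, 2) = 3 edges. P[all 3 edges red] = (1/2)^3, and likewise for blue, so P[monochromatic] = 2·(1/2)^3 = 2^{1 − 3} = 1/4.
Summing: E[X] = C(17, 3) · 2^{1 − 3} = 680 · 1/4 = 170.
Numerically: E[X] ≈ 170.00000.

E[X] = C(17,3)·2^(1−C(3,2)) = 170 ≈ 170.00000.


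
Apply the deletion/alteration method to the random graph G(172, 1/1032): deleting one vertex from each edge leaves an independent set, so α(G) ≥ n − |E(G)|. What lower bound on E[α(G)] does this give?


E[|E(G)|] = C(172, 2)·p = 14706 · (1/1032) = 57/4.
E[α(G)] ≥ n − E[|E(G)|] = 172 − 57/4 = 631/4.
Numerically: ≈ 157.750000.
(This is only a lower bound; the true E[α(G)] may be larger.)

E[α(G)] ≥ 631/4 ≈ 157.750000.


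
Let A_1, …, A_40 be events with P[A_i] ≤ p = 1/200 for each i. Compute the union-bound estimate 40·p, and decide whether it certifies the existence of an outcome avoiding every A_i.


Union bound: P[∪_{i=1}^{40} A_i] ≤ Σ_i P[A_i] ≤ 40·p = 40·(1/200) = 1/5.
Numerically: 1/5 ≈ 0.200.
Is 1/5 < 1? YES.
Since P[∪ A_i] ≤ 1/5 < 1, the complement has P[∩ A_i^c] ≥ 1 − 1/5 = 4/5 > 0, so some outcome avoids every A_i.

40·p = 1/5 ≈ 0.200; existence CERTIFIED by the union bound.


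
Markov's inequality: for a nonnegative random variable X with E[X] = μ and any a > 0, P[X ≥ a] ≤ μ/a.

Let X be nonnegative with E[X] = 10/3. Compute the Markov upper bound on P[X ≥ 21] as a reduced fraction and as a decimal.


μ = E[X] = 10/3, a = 21.
Markov: P[X ≥ 21] ≤ μ/a = (10/3)/21 = 10/63.
Numerically: ≈ 0.159.
(Since a = 21 > μ = 3.333, the bound 10/63 is < 1 and informative.)

P[X ≥ 21] ≤ 10/63 ≈ 0.159.


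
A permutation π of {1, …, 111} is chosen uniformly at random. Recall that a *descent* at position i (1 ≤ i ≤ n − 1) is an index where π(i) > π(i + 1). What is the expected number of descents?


Write X = Σ X_I over i = 1, …, 110, with X_I the indicator of one descent.
There are 110 indicators.
For each fixed i, the pair (π(i), π(i+1)) is a uniformly random ordered pair of distinct values from {1, …, 111}; by symmetry P[π(i) > π(i+1)] = 1/2.
By linearity: E[X] = 110 · (1/2) = (111 − 1) · (1/2) = 55 ≈ 55.00000.

E[X] = 55 = 55.00000.


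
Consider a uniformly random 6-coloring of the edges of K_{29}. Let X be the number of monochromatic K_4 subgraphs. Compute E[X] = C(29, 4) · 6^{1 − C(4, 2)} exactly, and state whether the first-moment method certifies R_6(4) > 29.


E[X] = C(29, 4) · 6^{1 − 6} = 23751 · 6^{−5} = 23751/7776.
As a reduced fraction: E[X] = 2639/864 ≈ 3.054398.
Is E[X] < 1? NO.
Since E[X] ≥ 1, the first-moment bound is inconclusive at n = 29; it does NOT by itself certify R_6(4) > 29.

E[X] = 2639/864 ≈ 3.054398; E[X] ≥ 1; first-moment method inconclusive here.


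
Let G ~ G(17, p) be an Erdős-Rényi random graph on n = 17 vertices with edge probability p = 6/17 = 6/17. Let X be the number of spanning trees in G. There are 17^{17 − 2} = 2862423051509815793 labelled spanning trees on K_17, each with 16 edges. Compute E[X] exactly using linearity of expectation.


K_17 has 17^{17 − 2} = 2862423051509815793 labelled spanning trees.
For each such spanning tree H, let X_H = 1 if all 16 edges of H are present in G. Then P[X_H = 1] = p^{16} = (6/17)^{16} = 2821109907456/48661191875666868481.
By linearity of expectation: E[X] = Σ_H E[X_H] = 2862423051509815793 · p^{16} = 2862423051509815793 · 2821109907456/48661191875666868481 = 2821109907456/17.
Numerically: E[X] ≈ 1.659e+11.

E[X] = 2862423051509815793 · (6/17)^{16} = 2821109907456/17 ≈ 1.659e+11.


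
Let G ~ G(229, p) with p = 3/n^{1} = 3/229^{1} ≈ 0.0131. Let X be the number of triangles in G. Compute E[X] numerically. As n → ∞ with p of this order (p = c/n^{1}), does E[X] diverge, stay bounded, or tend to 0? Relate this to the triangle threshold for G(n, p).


Number of potential triangles: C(229, 3) = 1975354.
Each occurs with probability p³ ≈ (0.0131)³ ≈ 2.24832e-06.
By linearity: E[X] = C(229, 3)·p³ ≈ 1975354 · 2.24832e-06 ≈ 4.441.
Here α = 1, so p = 3/n is exactly at the triangle threshold p ~ 1/n. Asymptotically E[X] → c³/6 = 3³/6 = 9/2 ≈ 4.500, a bounded constant. In this regime the triangle count is asymptotically Poisson(c³/6).

E[X] ≈ 4.441; in regime p = Θ(1/n^{1}) E[X] stays bounded (at the triangle threshold p ~ 1/n).


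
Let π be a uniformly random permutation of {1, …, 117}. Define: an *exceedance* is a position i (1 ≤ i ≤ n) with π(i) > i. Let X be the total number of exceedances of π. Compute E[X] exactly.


Write X = Σ_{i=1}^{117} X_i, where X_i = 1_{π(i) > i}.
For each fixed i, π(i) is uniform over {1, …, 117} (marginal of a uniform permutation), so P[π(i) > i] = (n − i)/n. Summing: Σ_{i=1}^{117} (n − i)/n = (0 + 1 + … + 116)/117 = 117(117 − 1)/(2·117) = (117 − 1)/2.
Hence E[X] = Σ_{i=1}^{117} (117 − i)/117 = 58 ≈ 58.00000.

E[X] = 58 = 58.00000.


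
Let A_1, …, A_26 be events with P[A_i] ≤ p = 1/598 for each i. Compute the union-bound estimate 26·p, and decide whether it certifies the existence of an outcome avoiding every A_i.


Union bound: P[∪_{i=1}^{26} A_i] ≤ Σ_i P[A_i] ≤ 26·p = 26·(1/598) = 1/23.
Numerically: 1/23 ≈ 0.043478.
Is 1/23 < 1? YES.
Since P[∪ A_i] ≤ 1/23 < 1, the complement has P[∩ A_i^c] ≥ 1 − 1/23 = 22/23 > 0, so some outcome avoids every A_i.

26·p = 1/23 ≈ 0.043478; existence CERTIFIED by the union bound.


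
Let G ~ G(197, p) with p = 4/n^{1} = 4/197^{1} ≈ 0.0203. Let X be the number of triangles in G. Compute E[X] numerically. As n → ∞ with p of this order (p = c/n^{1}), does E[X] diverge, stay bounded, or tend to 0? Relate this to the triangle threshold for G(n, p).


Number of potential triangles: C(197, 3) = 1254890.
Each occurs with probability p³ ≈ (0.0203)³ ≈ 8.371076e-06.
By linearity: E[X] = C(197, 3)·p³ ≈ 1254890 · 8.371076e-06 ≈ 10.5048.
Here α = 1, so p = 4/n is exactly at the triangle threshold p ~ 1/n. Asymptotically E[X] → c³/6 = 4³/6 = 32/3 ≈ 10.6667, a bounded constant. In this regime the triangle count is asymptotically Poisson(c³/6).

E[X] ≈ 10.5048; in regime p = Θ(1/n^{1}) E[X] stays bounded (at the triangle threshold p ~ 1/n).


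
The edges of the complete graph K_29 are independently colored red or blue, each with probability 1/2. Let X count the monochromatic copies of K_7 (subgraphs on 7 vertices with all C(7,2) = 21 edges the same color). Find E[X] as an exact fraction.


Let X = Σ_S X_S over the C(29, 7) = 1560780 subsets S of size 7, where X_S = 1 if the K_7 on S is monochromatic.
For a fixed S, the K_7 on S has C(7, 2) = 21 edges. P[all 21 edges red] = (1/2)^21, and likewise for blue, so P[monochromatic] = 2·(1/2)^21 = 2^{1 − 21} = 1/1048576.
By linearity: E[X] = C(29, 7) · 2^{1 − 21} = 1560780 · 1/1048576 = 390195/262144.
Numerically: E[X] ≈ 1.48848.

E[X] = C(29,7)·2^(1−C(7,2)) = 390195/262144 ≈ 1.48848.


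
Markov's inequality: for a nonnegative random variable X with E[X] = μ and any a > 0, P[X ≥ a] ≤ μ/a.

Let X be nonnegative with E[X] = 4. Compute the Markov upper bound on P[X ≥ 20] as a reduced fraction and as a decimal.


μ = E[X] = 4, a = 20.
Markov: P[X ≥ 20] ≤ μ/a = (4)/20 = 1/5.
Numerically: ≈ 0.20000.
(Since a = 20 > μ = 4.00000, the bound 1/5 is < 1 and informative.)

P[X ≥ 20] ≤ 1/5 ≈ 0.20000.


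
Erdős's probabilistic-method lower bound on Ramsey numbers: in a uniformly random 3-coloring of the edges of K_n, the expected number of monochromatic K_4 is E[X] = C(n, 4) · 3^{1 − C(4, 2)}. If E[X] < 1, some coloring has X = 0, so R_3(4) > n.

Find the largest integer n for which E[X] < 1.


We need C(n, 4) · 3^{1 − 6} < 1, i.e. C(n, 4) < 3^{6 − 1} = 243.
Check values of n near the boundary:
  n = 6: C(6, 4) = 15; 15 < 243? YES
  n = 7: C(7, 4) = 35; 35 < 243? YES
  n = 8: C(8, 4) = 70; 70 < 243? YES
  n = 9: C(9, 4) = 126; 126 < 243? YES
  n = 10: C(10, 4) = 210; 210 < 243? YES
  n = 11: C(11, 4) = 330; 330 < 243? NO
  n = 12: C(12, 4) = 495; 495 < 243? NO
  n = 13: C(13, 4) = 715; 715 < 243? NO
The largest n with C(n, 4) < 243 is n = 10 (where E[X] = 70/81 ≈ 0.864). Hence R_3(4) > 10, i.e. R_3(4) ≥ 11.

Largest n = 10; hence R_3(4) > 10.


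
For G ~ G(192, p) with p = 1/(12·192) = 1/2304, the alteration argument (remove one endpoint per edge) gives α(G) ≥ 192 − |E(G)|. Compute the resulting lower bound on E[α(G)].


E[|E(G)|] = C(192, 2)·p = 18336 · (1/2304) = 191/24.
E[α(G)] ≥ n − E[|E(G)|] = 192 − 191/24 = 4417/24.
Numerically: ≈ 184.0417.
(This is only a lower bound; the true E[α(G)] may be larger.)

E[α(G)] ≥ 4417/24 ≈ 184.0417.


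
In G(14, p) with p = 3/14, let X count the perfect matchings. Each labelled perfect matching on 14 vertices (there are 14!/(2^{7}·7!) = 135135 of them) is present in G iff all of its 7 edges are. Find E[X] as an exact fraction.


K_14 has 14!/(2^{7}·7!) = 135135 labelled perfect matchings.
For each such perfect matching H, let X_H = 1 if all 7 edges of H are present in G. Then P[X_H = 1] = p^{7} = (3/14)^{7} = 2187/105413504.
By linearity: E[X] = Σ_H E[X_H] = 135135 · p^{7} = 135135 · 2187/105413504 = 42220035/15059072.
Numerically: E[X] ≈ 2.8036.

E[X] = 135135 · (3/14)^{7} = 42220035/15059072 ≈ 2.8036.


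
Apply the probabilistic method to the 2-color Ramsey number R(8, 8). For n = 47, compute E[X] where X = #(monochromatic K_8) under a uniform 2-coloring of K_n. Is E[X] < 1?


E[X] = C(47, 8) · 2^{1 − 28} = 314457495 · 2^{−27} = 314457495/134217728.
As a reduced fraction: E[X] = 314457495/134217728 ≈ 2.34289.
Is E[X] < 1? NO.
Since E[X] ≥ 1, the first-moment bound is inconclusive at n = 47; it does NOT by itself certify R(8, 8) > 47.

E[X] = 314457495/134217728 ≈ 2.34289; E[X] ≥ 1; first-moment method inconclusive here.


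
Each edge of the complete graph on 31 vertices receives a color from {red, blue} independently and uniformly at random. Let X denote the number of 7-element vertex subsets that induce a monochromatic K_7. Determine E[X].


Let X = Σ_S X_S over the C(31, 7) = 2629575 subsets S of size 7, where X_S = 1 if the K_7 on S is monochromatic.
For a fixed S, the K_7 on S has C(7, 2) = 21 edges. P[all 21 edges red] = (1/2)^21, and likewise for blue, so P[monochromatic] = 2·(1/2)^21 = 2^{1 − 21} = 1/1048576.
By linearity: E[X] = C(31, 7) · 2^{1 − 21} = 2629575 · 1/1048576 = 2629575/1048576.
Numerically: E[X] ≈ 2.507758.

E[X] = C(31,7)·2^(1−C(7,2)) = 2629575/1048576 ≈ 2.507758.


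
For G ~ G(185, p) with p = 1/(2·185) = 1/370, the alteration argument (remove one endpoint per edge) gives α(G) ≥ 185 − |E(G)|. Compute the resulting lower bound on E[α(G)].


E[|E(G)|] = C(185, 2)·p = 17020 · (1/370) = 46.
E[α(G)] ≥ n − E[|E(G)|] = 185 − 46 = 139.
Numerically: ≈ 139.000000.
(This is only a lower bound; the true E[α(G)] may be larger.)

E[α(G)] ≥ 139 ≈ 139.000000.


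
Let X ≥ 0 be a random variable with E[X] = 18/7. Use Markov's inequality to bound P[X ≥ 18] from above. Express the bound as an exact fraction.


μ = E[X] = 18/7, a = 18.
Markov: P[X ≥ 18] ≤ μ/a = (18/7)/18 = 1/7.
Numerically: ≈ 0.14286.
(Since a = 18 > μ = 2.57143, the bound 1/7 is < 1 and informative.)

P[X ≥ 18] ≤ 1/7 ≈ 0.14286.


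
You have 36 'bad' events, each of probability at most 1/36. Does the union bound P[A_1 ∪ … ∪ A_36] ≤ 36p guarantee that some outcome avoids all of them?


Union bound: P[∪_{i=1}^{36} A_i] ≤ Σ_i P[A_i] ≤ 36·p = 36·(1/36) = 1.
Numerically: 1 ≈ 1.0000.
Is 1 < 1? NO.
Since the bound 1 is ≥ 1, the union bound is uninformative here; it does NOT by itself certify existence.

36·p = 1 ≈ 1.0000; existence NOT certified by the union bound.


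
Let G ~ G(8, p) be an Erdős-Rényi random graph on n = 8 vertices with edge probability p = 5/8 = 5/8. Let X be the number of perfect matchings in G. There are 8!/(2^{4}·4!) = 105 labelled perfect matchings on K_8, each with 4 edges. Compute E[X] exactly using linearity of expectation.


K_8 has 8!/(2^{4}·4!) = 105 labelled perfect matchings.
For each such perfect matching H, let X_H = 1 if all 4 edges of H are present in G. Then P[X_H = 1] = p^{4} = (5/8)^{4} = 625/4096.
By linearity of expectation: E[X] = Σ_H E[X_H] = 105 · p^{4} = 105 · 625/4096 = 65625/4096.
Numerically: E[X] ≈ 16.02.

E[X] = 105 · (5/8)^{4} = 65625/4096 ≈ 16.02.


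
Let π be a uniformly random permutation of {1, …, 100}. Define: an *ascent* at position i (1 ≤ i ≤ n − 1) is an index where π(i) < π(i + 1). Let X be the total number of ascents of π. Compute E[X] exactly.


Write X = Σ X_I over i = 1, …, 99, with X_I the indicator of one ascent.
There are 99 indicators.
For each fixed i, the pair (π(i), π(i+1)) is a uniformly random ordered pair of distinct values from {1, …, 100}; by symmetry P[π(i) < π(i+1)] = 1/2.
By linearity: E[X] = 99 · (1/2) = (100 − 1) · (1/2) = 99/2 ≈ 49.500000.

E[X] = 99/2 = 49.500000.


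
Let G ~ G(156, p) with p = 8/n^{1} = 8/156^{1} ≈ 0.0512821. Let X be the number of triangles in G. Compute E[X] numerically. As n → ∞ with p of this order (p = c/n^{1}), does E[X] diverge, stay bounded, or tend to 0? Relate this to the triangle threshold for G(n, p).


Number of potential triangles: C(156, 3) = 620620.
Each occurs with probability p³ ≈ (0.0512821)³ ≈ 1.34864040e-04.
By linearity: E[X] = C(156, 3)·p³ ≈ 620620 · 1.34864040e-04 ≈ 83.699321.
Here α = 1, so p = 8/n is exactly at the triangle threshold p ~ 1/n. Asymptotically E[X] → c³/6 = 8³/6 = 256/3 ≈ 85.333333, a bounded constant. In this regime the triangle count is asymptotically Poisson(c³/6).

E[X] ≈ 83.699321; in regime p = Θ(1/n^{1}) E[X] stays bounded (at the triangle threshold p ~ 1/n).


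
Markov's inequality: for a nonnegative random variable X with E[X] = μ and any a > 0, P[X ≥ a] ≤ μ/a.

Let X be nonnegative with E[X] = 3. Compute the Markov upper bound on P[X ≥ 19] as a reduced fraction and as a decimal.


μ = E[X] = 3, a = 19.
Markov: P[X ≥ 19] ≤ μ/a = (3)/19 = 3/19.
Numerically: ≈ 0.157895.
(Since a = 19 > μ = 3.000000, the bound 3/19 is < 1 and informative.)

P[X ≥ 19] ≤ 3/19 ≈ 0.157895.


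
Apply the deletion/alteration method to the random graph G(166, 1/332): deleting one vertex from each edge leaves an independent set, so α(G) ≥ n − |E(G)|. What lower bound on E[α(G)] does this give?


E[|E(G)|] = C(166, 2)·p = 13695 · (1/332) = 165/4.
E[α(G)] ≥ n − E[|E(G)|] = 166 − 165/4 = 499/4.
Numerically: ≈ 124.75000.
(This is only a lower bound; the true E[α(G)] may be larger.)

E[α(G)] ≥ 499/4 ≈ 124.75000.


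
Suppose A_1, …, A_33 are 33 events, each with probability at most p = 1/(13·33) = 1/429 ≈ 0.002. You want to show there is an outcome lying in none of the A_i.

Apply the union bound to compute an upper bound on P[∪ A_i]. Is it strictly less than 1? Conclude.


Union bound: P[∪_{i=1}^{33} A_i] ≤ Σ_i P[A_i] ≤ 33·p = 33·(1/429) = 1/13.
Numerically: 1/13 ≈ 0.077.
Is 1/13 < 1? YES.
Since P[∪ A_i] ≤ 1/13 < 1, the complement has P[∩ A_i^c] ≥ 1 − 1/13 = 12/13 > 0, so some outcome avoids every A_i.

33·p = 1/13 ≈ 0.077; existence CERTIFIED by the union bound.


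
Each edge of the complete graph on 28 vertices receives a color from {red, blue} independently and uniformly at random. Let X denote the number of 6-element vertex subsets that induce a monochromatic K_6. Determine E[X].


Let X = Σ_S X_S over the C(28, 6) = 376740 subsets S of size 6, where X_S = 1 if the K_6 on S is monochromatic.
For a fixed S, the K_6 on S has C(6, 2) = 15 edges. P[all 15 edges red] = (1/2)^15, and likewise for blue, so P[monochromatic] = 2·(1/2)^15 = 2^{1 − 15} = 1/16384.
Summing: E[X] = C(28, 6) · 2^{1 − 15} = 376740 · 1/16384 = 94185/4096.
Numerically: E[X] ≈ 22.9944.

E[X] = C(28,6)·2^(1−C(6,2)) = 94185/4096 ≈ 22.9944.


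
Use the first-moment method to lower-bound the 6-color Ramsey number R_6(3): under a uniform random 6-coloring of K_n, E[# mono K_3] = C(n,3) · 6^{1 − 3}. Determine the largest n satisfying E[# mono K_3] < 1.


We need C(n, 3) · 6^{1 − 3} < 1, i.e. C(n, 3) < 6^{3 − 1} = 36.
Check values of n near the boundary:
  n = 4: C(4, 3) = 4; 4 < 36? YES
  n = 5: C(5, 3) = 10; 10 < 36? YES
  n = 6: C(6, 3) = 20; 20 < 36? YES
  n = 7: C(7, 3) = 35; 35 < 36? YES
  n = 8: C(8, 3) = 56; 56 < 36? NO
  n = 9: C(9, 3) = 84; 84 < 36? NO
The largest n with C(n, 3) < 36 is n = 7 (where E[X] = 35/36 ≈ 0.9722). Hence R_6(3) > 7, i.e. R_6(3) ≥ 8.

Largest n = 7; hence R_6(3) > 7.


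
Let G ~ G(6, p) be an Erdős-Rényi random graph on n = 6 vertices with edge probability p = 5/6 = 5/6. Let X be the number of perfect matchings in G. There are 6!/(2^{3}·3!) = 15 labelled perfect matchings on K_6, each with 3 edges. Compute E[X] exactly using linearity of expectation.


K_6 has 6!/(2^{3}·3!) = 15 labelled perfect matchings.
For each such perfect matching H, let X_H = 1 if all 3 edges of H are present in G. Then P[X_H = 1] = p^{3} = (5/6)^{3} = 125/216.
By linearity: E[X] = Σ_H E[X_H] = 15 · p^{3} = 15 · 125/216 = 625/72.
Numerically: E[X] ≈ 8.681.

E[X] = 15 · (5/6)^{3} = 625/72 ≈ 8.681.


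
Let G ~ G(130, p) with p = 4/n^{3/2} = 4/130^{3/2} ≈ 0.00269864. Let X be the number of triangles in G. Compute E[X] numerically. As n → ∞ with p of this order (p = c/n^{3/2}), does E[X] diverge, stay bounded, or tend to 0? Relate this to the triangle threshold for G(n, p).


Number of potential triangles: C(130, 3) = 357760.
Each occurs with probability p³ ≈ (0.00269864)³ ≈ 1.96532731e-08.
By linearity: E[X] = C(130, 3)·p³ ≈ 357760 · 1.96532731e-08 ≈ 0.007031.
Since α = 3/2 > 1, p = c/n^{3/2} = o(1/n) is below the triangle threshold p ~ 1/n. Asymptotically E[X] ~ (c³/6)·n^{3(1−α)} = (4³/6)·n^{-1.5} → 0, so by Markov's inequality G has no triangles w.h.p.

E[X] ≈ 0.007031; in regime p = Θ(1/n^{3/2}) E[X] tends to 0 (below the triangle threshold p ~ 1/n).


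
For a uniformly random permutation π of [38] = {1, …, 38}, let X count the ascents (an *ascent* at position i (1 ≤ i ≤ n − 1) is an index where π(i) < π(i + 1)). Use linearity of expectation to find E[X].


Write X = Σ X_I over i = 1, …, 37, with X_I the indicator of one ascent.
There are 37 indicators.
For each fixed i, the pair (π(i), π(i+1)) is a uniformly random ordered pair of distinct values from {1, …, 38}; by symmetry P[π(i) < π(i+1)] = 1/2.
By linearity: E[X] = 37 · (1/2) = (38 − 1) · (1/2) = 37/2 ≈ 18.500000.

E[X] = 37/2 = 18.500000.


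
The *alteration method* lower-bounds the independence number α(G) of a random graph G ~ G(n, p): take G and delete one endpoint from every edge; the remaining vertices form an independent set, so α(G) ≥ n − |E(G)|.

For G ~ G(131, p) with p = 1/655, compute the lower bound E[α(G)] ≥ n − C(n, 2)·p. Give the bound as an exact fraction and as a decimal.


E[|E(G)|] = C(131, 2)·p = 8515 · (1/655) = 13.
E[α(G)] ≥ n − E[|E(G)|] = 131 − 13 = 118.
Numerically: ≈ 118.00000.
(This is only a lower bound; the true E[α(G)] may be larger.)

E[α(G)] ≥ 118 ≈ 118.00000.


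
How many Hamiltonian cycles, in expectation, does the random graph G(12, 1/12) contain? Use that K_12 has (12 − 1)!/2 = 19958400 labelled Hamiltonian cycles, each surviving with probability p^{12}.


K_12 has (12 − 1)!/2 = 19958400 labelled Hamiltonian cycles.
For each such Hamiltonian cycle H, let X_H = 1 if all 12 edges of H are present in G. Then P[X_H = 1] = p^{12} = (1/12)^{12} = 1/8916100448256.
Summing the indicators: E[X] = Σ_H E[X_H] = 19958400 · p^{12} = 19958400 · 1/8916100448256 = 1925/859963392.
Numerically: E[X] ≈ 2.23847e-06.

E[X] = 19958400 · (1/12)^{12} = 1925/859963392 ≈ 2.23847e-06.


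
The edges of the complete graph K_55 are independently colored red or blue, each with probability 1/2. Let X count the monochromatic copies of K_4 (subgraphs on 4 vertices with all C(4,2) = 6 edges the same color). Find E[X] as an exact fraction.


Let X = Σ_S X_S over the C(55, 4) = 341055 subsets S of size 4, where X_S = 1 if the K_4 on S is monochromatic.
For a fixed S, the K_4 on S has C(4, 2) = 6 edges. P[all 6 edges red] = (1/2)^6, and likewise for blue, so P[monochromatic] = 2·(1/2)^6 = 2^{1 − 6} = 1/32.
By linearity: E[X] = C(55, 4) · 2^{1 − 6} = 341055 · 1/32 = 341055/32.
Numerically: E[X] ≈ 10657.96875.

E[X] = C(55,4)·2^(1−C(4,2)) = 341055/32 ≈ 10657.96875.


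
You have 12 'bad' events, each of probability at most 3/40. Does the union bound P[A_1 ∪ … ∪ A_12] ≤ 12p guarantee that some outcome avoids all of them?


Union bound: P[∪_{i=1}^{12} A_i] ≤ Σ_i P[A_i] ≤ 12·p = 12·(3/40) = 9/10.
Numerically: 9/10 ≈ 0.9000000.
Is 9/10 < 1? YES.
Since P[∪ A_i] ≤ 9/10 < 1, the complement has P[∩ A_i^c] ≥ 1 − 9/10 = 1/10 > 0, so some outcome avoids every A_i.

12·p = 9/10 ≈ 0.9000000; existence CERTIFIED by the union bound.


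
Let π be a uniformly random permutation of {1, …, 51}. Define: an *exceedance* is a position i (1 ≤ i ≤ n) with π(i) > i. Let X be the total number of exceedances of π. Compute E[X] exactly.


Write X = Σ_{i=1}^{51} X_i, where X_i = 1_{π(i) > i}.
For each fixed i, π(i) is uniform over {1, …, 51} (marginal of a uniform permutation), so P[π(i) > i] = (n − i)/n. Summing: Σ_{i=1}^{51} (n − i)/n = (0 + 1 + … + 50)/51 = 51(51 − 1)/(2·51) = (51 − 1)/2.
Hence E[X] = Σ_{i=1}^{51} (51 − i)/51 = 25 ≈ 25.00000.

E[X] = 25 = 25.00000.


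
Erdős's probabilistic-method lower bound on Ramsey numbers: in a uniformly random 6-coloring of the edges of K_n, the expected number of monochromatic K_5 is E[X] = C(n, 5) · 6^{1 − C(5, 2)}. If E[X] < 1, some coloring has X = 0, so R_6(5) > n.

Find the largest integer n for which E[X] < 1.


We need C(n, 5) · 6^{1 − 10} < 1, i.e. C(n, 5) < 6^{10 − 1} = 10077696.
Check values of n near the boundary:
  n = 64: C(64, 5) = 7624512; 7624512 < 10077696? YES
  n = 65: C(65, 5) = 8259888; 8259888 < 10077696? YES
  n = 66: C(66, 5) = 8936928; 8936928 < 10077696? YES
  n = 67: C(67, 5) = 9657648; 9657648 < 10077696? YES
  n = 68: C(68, 5) = 10424128; 10424128 < 10077696? NO
  n = 69: C(69, 5) = 11238513; 11238513 < 10077696? NO
The largest n with C(n, 5) < 10077696 is n = 67 (where E[X] = 67067/69984 ≈ 0.95832). Hence R_6(5) > 67, i.e. R_6(5) ≥ 68.

Largest n = 67; hence R_6(5) > 67.


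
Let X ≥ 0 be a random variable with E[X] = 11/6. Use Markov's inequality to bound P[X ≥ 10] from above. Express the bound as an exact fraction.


μ = E[X] = 11/6, a = 10.
Markov: P[X ≥ 10] ≤ μ/a = (11/6)/10 = 11/60.
Numerically: ≈ 0.183333.
(Since a = 10 > μ = 1.833333, the bound 11/60 is < 1 and informative.)

P[X ≥ 10] ≤ 11/60 ≈ 0.183333.


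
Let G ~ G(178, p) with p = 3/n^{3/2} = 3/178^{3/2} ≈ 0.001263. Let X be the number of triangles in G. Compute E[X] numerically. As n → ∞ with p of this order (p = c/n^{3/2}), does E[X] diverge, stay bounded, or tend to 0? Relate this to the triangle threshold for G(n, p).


Number of potential triangles: C(178, 3) = 924176.
Each occurs with probability p³ ≈ (0.001263)³ ≈ 2.015922e-09.
By linearity: E[X] = C(178, 3)·p³ ≈ 924176 · 2.015922e-09 ≈ 0.0019.
Since α = 3/2 > 1, p = c/n^{3/2} = o(1/n) is below the triangle threshold p ~ 1/n. Asymptotically E[X] ~ (c³/6)·n^{3(1−α)} = (3³/6)·n^{-1.5} → 0, so by Markov's inequality G has no triangles w.h.p.

E[X] ≈ 0.0019; in regime p = Θ(1/n^{3/2}) E[X] tends to 0 (below the triangle threshold p ~ 1/n).


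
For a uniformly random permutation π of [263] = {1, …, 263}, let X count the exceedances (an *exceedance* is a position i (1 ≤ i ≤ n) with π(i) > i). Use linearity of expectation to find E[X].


Write X = Σ_{i=1}^{263} X_i, where X_i = 1_{π(i) > i}.
For each fixed i, π(i) is uniform over {1, …, 263} (marginal of a uniform permutation), so P[π(i) > i] = (n − i)/n. Summing: Σ_{i=1}^{263} (n − i)/n = (0 + 1 + … + 262)/263 = 263(263 − 1)/(2·263) = (263 − 1)/2.
Hence E[X] = Σ_{i=1}^{263} (263 − i)/263 = 131 ≈ 131.0000.

E[X] = 131 = 131.0000.


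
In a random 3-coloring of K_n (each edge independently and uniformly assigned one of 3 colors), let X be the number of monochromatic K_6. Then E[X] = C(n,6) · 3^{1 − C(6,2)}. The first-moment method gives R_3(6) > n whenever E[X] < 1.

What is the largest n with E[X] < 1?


We need C(n, 6) · 3^{1 − 15} < 1, i.e. C(n, 6) < 3^{15 − 1} = 4782969.
Check values of n near the boundary:
  n = 35: C(35, 6) = 1623160; 1623160 < 4782969? YES
  n = 36: C(36, 6) = 1947792; 1947792 < 4782969? YES
  n = 37: C(37, 6) = 2324784; 2324784 < 4782969? YES
  n = 38: C(38, 6) = 2760681; 2760681 < 4782969? YES
  n = 39: C(39, 6) = 3262623; 3262623 < 4782969? YES
  n = 40: C(40, 6) = 3838380; 3838380 < 4782969? YES
  n = 41: C(41, 6) = 4496388; 4496388 < 4782969? YES
  n = 42: C(42, 6) = 5245786; 5245786 < 4782969? NO
The largest n with C(n, 6) < 4782969 is n = 41 (where E[X] = 1498796/1594323 ≈ 0.9401). Hence R_3(6) > 41, i.e. R_3(6) ≥ 42.

Largest n = 41; hence R_3(6) > 41.


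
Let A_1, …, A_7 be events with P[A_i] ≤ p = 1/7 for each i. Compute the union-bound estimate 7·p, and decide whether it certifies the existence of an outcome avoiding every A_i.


Union bound: P[∪_{i=1}^{7} A_i] ≤ Σ_i P[A_i] ≤ 7·p = 7·(1/7) = 1.
Numerically: 1 ≈ 1.000.
Is 1 < 1? NO.
Since the bound 1 is ≥ 1, the union bound is uninformative here; it does NOT by itself certify existence.

7·p = 1 ≈ 1.000; existence NOT certified by the union bound.


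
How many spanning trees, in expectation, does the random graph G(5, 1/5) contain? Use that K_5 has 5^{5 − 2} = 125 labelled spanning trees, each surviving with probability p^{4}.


K_5 has 5^{5 − 2} = 125 labelled spanning trees.
For each such spanning tree H, let X_H = 1 if all 4 edges of H are present in G. Then P[X_H = 1] = p^{4} = (1/5)^{4} = 1/625.
By linearity of expectation: E[X] = Σ_H E[X_H] = 125 · p^{4} = 125 · 1/625 = 1/5.
Numerically: E[X] ≈ 0.2.

E[X] = 125 · (1/5)^{4} = 1/5 ≈ 0.2.


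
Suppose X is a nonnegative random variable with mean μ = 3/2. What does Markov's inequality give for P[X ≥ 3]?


μ = E[X] = 3/2, a = 3.
Markov: P[X ≥ 3] ≤ μ/a = (3/2)/3 = 1/2.
Numerically: ≈ 0.50000.
(Since a = 3 > μ = 1.50000, the bound 1/2 is < 1 and informative.)

P[X ≥ 3] ≤ 1/2 ≈ 0.50000.


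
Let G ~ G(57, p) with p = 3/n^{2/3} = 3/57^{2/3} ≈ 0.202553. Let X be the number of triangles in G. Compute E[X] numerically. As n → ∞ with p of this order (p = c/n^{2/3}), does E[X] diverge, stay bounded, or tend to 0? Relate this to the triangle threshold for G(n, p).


Number of potential triangles: C(57, 3) = 29260.
Each occurs with probability p³ ≈ (0.202553)³ ≈ 8.31024931e-03.
By linearity: E[X] = C(57, 3)·p³ ≈ 29260 · 8.31024931e-03 ≈ 243.157895.
Since α = 2/3 < 1, p = c/n^{2/3} ≫ 1/n is above the triangle threshold p ~ 1/n. Asymptotically E[X] ~ (c³/6)·n^{3(1−α)} = (3³/6)·n^{1} → ∞; triangles are abundant w.h.p.

E[X] ≈ 243.157895; in regime p = Θ(1/n^{2/3}) E[X] diverges (above the triangle threshold p ~ 1/n).


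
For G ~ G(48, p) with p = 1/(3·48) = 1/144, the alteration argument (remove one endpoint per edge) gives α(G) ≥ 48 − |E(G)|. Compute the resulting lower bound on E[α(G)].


E[|E(G)|] = C(48, 2)·p = 1128 · (1/144) = 47/6.
E[α(G)] ≥ n − E[|E(G)|] = 48 − 47/6 = 241/6.
Numerically: ≈ 40.1667.
(This is only a lower bound; the true E[α(G)] may be larger.)

E[α(G)] ≥ 241/6 ≈ 40.1667.


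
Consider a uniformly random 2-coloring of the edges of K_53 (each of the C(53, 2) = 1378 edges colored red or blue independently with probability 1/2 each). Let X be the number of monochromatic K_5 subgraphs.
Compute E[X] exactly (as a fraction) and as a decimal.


Let X = Σ_S X_S over the C(53, 5) = 2869685 subsets S of size 5, where X_S = 1 if the K_5 on S is monochromatic.
For a fixed S, the K_5 on S has C(5, 2) = 10 edges. P[all 10 edges red] = (1/2)^10, and likewise for blue, so P[monochromatic] = 2·(1/2)^10 = 2^{1 − 10} = 1/512.
By linearity: E[X] = C(53, 5) · 2^{1 − 10} = 2869685 · 1/512 = 2869685/512.
Numerically: E[X] ≈ 5604.8535.

E[X] = C(53,5)·2^(1−C(5,2)) = 2869685/512 ≈ 5604.8535.


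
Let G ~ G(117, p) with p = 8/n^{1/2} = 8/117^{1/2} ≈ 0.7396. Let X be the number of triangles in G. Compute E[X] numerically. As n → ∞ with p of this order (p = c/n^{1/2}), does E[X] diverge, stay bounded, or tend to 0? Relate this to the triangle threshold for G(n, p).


Number of potential triangles: C(117, 3) = 260130.
Each occurs with probability p³ ≈ (0.7396)³ ≈ 4.04567664e-01.
By linearity: E[X] = C(117, 3)·p³ ≈ 260130 · 4.04567664e-01 ≈ 105240.186562.
Since α = 1/2 < 1, p = c/n^{1/2} ≫ 1/n is above the triangle threshold p ~ 1/n. Asymptotically E[X] ~ (c³/6)·n^{3(1−α)} = (8³/6)·n^{1.5} → ∞; triangles are abundant w.h.p.

E[X] ≈ 105240.186562; in regime p = Θ(1/n^{1/2}) E[X] diverges (above the triangle threshold p ~ 1/n).


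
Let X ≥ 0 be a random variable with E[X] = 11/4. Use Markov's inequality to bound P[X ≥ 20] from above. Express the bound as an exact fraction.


μ = E[X] = 11/4, a = 20.
Markov: P[X ≥ 20] ≤ μ/a = (11/4)/20 = 11/80.
Numerically: ≈ 0.138.
(Since a = 20 > μ = 2.750, the bound 11/80 is < 1 and informative.)

P[X ≥ 20] ≤ 11/80 ≈ 0.138.


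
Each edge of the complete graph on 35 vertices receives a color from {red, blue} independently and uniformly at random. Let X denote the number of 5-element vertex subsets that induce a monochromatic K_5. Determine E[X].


Let X = Σ_S X_S over the C(35, 5) = 324632 subsets S of size 5, where X_S = 1 if the K_5 on S is monochromatic.
For a fixed S, the K_5 on S has C(5, 2) = 10 edges. P[all 10 edges red] = (1/2)^10, and likewise for blue, so P[monochromatic] = 2·(1/2)^10 = 2^{1 − 10} = 1/512.
By linearity of expectation: E[X] = C(35, 5) · 2^{1 − 10} = 324632 · 1/512 = 40579/64.
Numerically: E[X] ≈ 634.04688.

E[X] = C(35,5)·2^(1−C(5,2)) = 40579/64 ≈ 634.04688.
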